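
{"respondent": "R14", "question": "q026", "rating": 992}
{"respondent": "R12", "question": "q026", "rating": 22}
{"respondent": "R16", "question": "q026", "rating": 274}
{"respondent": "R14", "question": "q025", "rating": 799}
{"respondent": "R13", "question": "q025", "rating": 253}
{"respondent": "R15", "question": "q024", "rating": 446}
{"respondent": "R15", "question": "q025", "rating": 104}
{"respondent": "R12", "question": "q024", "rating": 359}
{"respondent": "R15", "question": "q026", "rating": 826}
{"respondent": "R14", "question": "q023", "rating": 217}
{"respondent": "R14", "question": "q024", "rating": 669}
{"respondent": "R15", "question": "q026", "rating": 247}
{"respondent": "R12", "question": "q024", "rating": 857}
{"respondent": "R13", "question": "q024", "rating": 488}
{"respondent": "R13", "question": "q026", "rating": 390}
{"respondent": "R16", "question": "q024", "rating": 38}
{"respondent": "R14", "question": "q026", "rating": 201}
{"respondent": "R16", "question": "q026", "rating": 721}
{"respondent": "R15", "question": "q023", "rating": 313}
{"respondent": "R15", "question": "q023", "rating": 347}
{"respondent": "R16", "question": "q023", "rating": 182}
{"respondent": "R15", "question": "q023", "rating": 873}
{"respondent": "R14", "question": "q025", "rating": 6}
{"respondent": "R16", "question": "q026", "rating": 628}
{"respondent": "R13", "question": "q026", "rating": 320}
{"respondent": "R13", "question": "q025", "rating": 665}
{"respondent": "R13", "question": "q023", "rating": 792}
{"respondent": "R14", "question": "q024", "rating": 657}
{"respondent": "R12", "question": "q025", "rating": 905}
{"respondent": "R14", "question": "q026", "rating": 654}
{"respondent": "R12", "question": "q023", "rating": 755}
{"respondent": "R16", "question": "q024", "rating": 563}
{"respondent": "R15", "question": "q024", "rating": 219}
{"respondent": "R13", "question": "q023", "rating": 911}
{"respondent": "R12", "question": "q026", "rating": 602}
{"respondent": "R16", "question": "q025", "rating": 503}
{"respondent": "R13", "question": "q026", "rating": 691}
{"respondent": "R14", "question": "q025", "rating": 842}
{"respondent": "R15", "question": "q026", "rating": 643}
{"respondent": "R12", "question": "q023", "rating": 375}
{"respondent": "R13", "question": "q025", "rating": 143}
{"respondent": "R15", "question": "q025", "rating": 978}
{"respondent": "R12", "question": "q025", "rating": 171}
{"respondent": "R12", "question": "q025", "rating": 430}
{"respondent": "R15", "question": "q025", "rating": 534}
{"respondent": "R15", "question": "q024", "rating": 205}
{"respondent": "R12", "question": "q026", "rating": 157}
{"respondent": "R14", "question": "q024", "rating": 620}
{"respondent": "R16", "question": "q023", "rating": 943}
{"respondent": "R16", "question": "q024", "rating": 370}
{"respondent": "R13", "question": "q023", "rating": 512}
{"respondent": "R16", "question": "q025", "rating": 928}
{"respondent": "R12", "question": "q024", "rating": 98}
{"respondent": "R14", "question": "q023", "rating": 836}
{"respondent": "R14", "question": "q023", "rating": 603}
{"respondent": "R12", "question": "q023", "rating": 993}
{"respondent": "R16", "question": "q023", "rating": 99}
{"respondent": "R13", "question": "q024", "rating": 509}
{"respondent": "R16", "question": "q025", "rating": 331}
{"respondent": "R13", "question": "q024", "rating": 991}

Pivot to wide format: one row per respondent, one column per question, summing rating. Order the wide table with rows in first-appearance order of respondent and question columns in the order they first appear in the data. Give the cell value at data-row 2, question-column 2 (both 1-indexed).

With rows in first-appearance order of respondent, row 2 is respondent=R12. question columns in first-appearance order: q026, q025, q024, q023; column 2 is q025.
Long rows with respondent=R12, question=q025: 905 + 171 + 430 = 1506.

1506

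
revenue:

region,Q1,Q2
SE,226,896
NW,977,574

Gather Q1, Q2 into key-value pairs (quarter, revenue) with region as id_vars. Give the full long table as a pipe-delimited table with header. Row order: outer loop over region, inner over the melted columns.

Each (region, column) pair becomes one row: 2 × 2 = 4 rows.
For example, (SE, Q1) → revenue=226.

| region | quarter | revenue |
| SE | Q1 | 226 |
| SE | Q2 | 896 |
| NW | Q1 | 977 |
| NW | Q2 | 574 |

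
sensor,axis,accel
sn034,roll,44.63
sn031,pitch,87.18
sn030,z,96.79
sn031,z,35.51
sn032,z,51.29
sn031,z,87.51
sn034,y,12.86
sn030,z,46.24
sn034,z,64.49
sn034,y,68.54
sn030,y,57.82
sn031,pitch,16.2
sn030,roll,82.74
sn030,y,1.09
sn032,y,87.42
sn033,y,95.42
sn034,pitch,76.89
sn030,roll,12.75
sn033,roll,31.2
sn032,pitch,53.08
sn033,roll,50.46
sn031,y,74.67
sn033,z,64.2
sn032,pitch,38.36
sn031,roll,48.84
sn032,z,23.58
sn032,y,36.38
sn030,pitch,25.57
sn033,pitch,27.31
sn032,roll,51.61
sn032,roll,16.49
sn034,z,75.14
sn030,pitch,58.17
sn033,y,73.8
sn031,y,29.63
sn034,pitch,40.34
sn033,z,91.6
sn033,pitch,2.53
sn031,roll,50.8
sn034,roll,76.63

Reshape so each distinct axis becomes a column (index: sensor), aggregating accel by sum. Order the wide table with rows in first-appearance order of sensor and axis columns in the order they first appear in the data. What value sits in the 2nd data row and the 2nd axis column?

With rows in first-appearance order of sensor, row 2 is sensor=sn031. axis columns in first-appearance order: roll, pitch, z, y; column 2 is pitch.
Long rows with sensor=sn031, axis=pitch: 87.18 + 16.2 = 103.38.

103.38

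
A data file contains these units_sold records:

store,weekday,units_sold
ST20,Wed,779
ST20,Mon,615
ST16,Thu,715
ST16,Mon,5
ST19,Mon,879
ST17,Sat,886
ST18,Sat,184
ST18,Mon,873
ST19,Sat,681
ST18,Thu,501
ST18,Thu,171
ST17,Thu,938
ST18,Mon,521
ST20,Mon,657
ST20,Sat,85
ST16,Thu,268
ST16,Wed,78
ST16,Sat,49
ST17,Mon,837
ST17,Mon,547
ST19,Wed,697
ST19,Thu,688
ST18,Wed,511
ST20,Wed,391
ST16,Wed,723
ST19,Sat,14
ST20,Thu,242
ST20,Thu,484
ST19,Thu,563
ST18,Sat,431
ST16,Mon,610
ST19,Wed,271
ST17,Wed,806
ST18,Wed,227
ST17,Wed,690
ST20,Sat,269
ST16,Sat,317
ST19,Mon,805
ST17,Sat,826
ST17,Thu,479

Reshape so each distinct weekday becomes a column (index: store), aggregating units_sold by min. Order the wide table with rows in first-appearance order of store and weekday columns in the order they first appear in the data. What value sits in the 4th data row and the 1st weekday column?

690

With rows in first-appearance order of store, row 4 is store=ST17. weekday columns in first-appearance order: Wed, Mon, Thu, Sat; column 1 is Wed.
Long rows with store=ST17, weekday=Wed: min(806, 690) = 690.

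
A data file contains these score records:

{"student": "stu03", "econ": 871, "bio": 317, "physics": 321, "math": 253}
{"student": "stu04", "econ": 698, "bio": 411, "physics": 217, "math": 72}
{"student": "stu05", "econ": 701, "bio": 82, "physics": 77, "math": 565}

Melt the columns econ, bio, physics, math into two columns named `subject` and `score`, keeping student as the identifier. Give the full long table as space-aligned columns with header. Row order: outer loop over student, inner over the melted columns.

student  subject  score
stu03    econ     871  
stu03    bio      317  
stu03    physics  321  
stu03    math     253  
stu04    econ     698  
stu04    bio      411  
stu04    physics  217  
stu04    math     72   
stu05    econ     701  
stu05    bio      82   
stu05    physics  77   
stu05    math     565  

Each (student, column) pair becomes one row: 3 × 4 = 12 rows.
For example, (stu03, econ) → score=871.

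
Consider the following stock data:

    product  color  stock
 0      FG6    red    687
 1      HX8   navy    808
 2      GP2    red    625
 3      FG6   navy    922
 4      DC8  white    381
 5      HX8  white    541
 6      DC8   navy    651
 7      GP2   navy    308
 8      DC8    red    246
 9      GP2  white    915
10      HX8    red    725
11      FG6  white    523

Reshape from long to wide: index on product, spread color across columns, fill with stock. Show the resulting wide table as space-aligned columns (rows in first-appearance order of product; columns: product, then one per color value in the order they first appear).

product  red  navy  white
FG6      687  922   523  
HX8      725  808   541  
GP2      625  308   915  
DC8      246  651   381  

Columns: product plus the 3 distinct color values (red, navy, white).
For example, row FG6 column red takes stock=687 from the long row (FG6, red).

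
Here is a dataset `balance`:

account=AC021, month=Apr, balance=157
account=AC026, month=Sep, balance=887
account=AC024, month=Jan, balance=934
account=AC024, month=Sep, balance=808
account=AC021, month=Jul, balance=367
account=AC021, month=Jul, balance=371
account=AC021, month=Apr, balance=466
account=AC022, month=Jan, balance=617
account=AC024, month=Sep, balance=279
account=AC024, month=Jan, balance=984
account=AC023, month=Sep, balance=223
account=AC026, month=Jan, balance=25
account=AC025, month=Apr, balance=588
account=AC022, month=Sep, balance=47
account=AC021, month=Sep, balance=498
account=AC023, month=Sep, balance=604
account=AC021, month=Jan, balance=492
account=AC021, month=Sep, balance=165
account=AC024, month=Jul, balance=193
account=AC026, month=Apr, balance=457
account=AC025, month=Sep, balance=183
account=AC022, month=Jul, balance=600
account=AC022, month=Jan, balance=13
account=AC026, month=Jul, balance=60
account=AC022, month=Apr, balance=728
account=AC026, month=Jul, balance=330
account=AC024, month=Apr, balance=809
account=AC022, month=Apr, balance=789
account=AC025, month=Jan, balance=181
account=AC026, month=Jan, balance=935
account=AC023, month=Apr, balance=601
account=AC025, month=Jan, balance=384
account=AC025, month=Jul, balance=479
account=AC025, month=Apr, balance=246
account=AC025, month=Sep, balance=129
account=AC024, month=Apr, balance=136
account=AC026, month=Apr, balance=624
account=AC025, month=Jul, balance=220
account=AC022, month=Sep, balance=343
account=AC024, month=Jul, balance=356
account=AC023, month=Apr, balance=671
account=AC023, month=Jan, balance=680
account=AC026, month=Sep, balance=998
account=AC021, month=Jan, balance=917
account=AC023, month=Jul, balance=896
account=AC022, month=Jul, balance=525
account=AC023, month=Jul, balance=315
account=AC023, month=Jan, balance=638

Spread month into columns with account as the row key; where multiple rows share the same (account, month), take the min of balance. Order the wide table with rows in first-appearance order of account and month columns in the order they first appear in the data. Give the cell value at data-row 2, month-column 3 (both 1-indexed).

With rows in first-appearance order of account, row 2 is account=AC026. month columns in first-appearance order: Apr, Sep, Jan, Jul; column 3 is Jan.
Long rows with account=AC026, month=Jan: min(25, 935) = 25.

25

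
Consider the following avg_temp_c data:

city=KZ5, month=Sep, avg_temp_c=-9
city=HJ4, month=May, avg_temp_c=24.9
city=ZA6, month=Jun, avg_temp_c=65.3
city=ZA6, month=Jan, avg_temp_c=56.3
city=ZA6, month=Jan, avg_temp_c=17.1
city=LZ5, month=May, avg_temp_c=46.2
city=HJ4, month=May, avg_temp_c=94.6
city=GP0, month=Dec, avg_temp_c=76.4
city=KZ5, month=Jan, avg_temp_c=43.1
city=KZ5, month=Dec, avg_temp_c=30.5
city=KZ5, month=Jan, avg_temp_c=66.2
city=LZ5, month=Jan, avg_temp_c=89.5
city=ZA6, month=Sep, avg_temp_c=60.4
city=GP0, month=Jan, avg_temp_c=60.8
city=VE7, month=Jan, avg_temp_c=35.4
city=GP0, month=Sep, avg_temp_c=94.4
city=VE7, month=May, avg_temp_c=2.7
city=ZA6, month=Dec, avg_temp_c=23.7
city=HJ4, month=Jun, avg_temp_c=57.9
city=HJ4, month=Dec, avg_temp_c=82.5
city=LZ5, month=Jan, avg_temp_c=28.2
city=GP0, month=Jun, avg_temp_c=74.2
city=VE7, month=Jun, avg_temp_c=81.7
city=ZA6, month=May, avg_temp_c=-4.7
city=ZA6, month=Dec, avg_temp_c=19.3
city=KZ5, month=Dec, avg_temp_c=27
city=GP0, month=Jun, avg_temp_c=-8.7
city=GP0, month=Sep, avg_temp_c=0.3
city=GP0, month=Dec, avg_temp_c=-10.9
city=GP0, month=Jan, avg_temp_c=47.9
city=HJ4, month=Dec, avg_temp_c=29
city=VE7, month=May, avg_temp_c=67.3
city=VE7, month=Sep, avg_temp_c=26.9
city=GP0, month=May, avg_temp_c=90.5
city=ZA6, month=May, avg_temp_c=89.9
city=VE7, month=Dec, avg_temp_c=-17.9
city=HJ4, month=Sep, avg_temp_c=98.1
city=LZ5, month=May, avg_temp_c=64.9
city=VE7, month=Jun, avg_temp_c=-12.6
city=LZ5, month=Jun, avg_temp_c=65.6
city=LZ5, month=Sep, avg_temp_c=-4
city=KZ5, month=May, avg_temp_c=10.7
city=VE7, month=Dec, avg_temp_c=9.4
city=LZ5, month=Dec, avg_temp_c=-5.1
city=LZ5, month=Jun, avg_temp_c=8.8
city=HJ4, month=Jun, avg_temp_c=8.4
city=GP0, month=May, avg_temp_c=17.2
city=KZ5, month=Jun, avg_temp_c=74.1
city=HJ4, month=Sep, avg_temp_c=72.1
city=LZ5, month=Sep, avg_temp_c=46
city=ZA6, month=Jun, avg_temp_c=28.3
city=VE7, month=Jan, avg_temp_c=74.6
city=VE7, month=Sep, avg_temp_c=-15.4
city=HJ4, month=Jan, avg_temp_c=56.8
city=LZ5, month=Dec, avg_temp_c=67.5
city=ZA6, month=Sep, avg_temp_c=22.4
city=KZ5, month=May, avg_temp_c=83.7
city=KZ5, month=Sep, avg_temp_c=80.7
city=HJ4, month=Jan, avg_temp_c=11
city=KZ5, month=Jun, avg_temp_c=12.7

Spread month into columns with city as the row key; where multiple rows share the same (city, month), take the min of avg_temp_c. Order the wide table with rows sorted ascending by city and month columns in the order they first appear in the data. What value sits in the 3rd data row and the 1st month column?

With rows sorted ascending by city, row 3 is city=KZ5. month columns in first-appearance order: Sep, May, Jun, Jan, Dec; column 1 is Sep.
Long rows with city=KZ5, month=Sep: min(-9, 80.7) = -9.

-9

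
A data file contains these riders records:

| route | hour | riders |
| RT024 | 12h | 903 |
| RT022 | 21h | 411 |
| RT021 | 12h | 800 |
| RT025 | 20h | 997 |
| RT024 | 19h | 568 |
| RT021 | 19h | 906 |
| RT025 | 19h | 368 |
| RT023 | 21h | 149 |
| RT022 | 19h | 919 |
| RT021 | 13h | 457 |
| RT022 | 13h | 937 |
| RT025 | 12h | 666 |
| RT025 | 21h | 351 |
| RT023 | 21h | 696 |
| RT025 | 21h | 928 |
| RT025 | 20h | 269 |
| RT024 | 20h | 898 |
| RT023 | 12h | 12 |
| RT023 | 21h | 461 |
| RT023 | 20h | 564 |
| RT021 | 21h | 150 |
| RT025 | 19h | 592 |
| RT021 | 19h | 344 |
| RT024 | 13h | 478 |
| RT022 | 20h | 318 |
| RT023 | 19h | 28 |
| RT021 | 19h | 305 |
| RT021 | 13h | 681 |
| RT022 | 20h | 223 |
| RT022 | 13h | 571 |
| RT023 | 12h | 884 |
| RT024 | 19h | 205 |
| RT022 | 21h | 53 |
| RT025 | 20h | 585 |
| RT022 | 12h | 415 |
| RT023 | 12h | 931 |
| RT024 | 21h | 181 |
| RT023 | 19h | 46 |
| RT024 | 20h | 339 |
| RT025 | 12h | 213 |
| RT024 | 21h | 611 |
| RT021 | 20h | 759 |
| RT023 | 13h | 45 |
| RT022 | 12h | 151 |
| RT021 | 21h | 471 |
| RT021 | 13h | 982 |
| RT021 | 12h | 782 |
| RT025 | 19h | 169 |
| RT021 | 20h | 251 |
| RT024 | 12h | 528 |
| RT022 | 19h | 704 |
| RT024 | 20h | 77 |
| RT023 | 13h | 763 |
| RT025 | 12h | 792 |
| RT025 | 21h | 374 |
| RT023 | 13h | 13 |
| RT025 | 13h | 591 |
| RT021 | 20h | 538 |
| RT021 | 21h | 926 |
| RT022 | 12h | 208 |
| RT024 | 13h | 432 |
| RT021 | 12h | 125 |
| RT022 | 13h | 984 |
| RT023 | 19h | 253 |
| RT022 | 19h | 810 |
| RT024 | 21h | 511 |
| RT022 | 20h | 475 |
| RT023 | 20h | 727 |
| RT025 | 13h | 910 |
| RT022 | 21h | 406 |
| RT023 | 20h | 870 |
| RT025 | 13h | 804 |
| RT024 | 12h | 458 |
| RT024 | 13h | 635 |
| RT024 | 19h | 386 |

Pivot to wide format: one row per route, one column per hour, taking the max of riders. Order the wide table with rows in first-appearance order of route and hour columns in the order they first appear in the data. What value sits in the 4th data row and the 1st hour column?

792

With rows in first-appearance order of route, row 4 is route=RT025. hour columns in first-appearance order: 12h, 21h, 20h, 19h, 13h; column 1 is 12h.
Long rows with route=RT025, hour=12h: max(666, 213, 792) = 792.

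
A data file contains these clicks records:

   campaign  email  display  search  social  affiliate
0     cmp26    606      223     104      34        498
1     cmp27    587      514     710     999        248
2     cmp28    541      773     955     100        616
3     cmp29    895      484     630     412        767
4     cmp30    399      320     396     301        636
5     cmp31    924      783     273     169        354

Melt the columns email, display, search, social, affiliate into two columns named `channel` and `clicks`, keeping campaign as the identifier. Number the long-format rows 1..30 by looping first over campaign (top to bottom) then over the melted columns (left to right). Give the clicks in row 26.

30 rows total (6 × 5). Row 26: index ⌊(26-1)/5⌋ = 5 into campaign → cmp31; (26-1) mod 5 = 0 into the melted columns → email.
So row 26 is (cmp31, email, 924); clicks = 924.

924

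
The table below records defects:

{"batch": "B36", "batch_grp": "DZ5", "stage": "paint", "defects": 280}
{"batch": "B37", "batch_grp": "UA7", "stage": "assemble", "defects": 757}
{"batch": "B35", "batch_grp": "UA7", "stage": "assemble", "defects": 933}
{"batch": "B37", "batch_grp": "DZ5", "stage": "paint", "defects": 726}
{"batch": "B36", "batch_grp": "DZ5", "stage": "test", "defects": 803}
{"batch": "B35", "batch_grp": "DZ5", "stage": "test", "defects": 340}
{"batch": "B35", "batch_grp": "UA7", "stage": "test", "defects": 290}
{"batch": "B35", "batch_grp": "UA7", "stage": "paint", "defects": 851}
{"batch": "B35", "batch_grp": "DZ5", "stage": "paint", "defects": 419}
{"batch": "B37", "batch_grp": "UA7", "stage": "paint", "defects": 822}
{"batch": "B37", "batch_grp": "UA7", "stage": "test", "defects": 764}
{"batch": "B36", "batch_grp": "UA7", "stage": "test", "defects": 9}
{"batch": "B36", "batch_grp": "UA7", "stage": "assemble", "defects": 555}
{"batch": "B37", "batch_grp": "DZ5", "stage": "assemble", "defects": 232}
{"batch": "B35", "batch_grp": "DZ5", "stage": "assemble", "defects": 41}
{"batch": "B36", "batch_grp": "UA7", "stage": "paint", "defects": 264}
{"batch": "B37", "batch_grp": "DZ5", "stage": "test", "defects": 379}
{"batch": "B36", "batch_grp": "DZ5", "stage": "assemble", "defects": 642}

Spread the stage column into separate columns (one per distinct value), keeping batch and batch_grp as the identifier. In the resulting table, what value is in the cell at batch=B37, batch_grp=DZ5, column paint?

726

Wide layout: rows indexed by batch and batch_grp, columns are the 3 distinct stage values (paint, assemble, test).
Cell (batch=B37, batch_grp=DZ5, stage=paint) draws from the long row where batch=B37, batch_grp=DZ5 and stage=paint, which has defects=726.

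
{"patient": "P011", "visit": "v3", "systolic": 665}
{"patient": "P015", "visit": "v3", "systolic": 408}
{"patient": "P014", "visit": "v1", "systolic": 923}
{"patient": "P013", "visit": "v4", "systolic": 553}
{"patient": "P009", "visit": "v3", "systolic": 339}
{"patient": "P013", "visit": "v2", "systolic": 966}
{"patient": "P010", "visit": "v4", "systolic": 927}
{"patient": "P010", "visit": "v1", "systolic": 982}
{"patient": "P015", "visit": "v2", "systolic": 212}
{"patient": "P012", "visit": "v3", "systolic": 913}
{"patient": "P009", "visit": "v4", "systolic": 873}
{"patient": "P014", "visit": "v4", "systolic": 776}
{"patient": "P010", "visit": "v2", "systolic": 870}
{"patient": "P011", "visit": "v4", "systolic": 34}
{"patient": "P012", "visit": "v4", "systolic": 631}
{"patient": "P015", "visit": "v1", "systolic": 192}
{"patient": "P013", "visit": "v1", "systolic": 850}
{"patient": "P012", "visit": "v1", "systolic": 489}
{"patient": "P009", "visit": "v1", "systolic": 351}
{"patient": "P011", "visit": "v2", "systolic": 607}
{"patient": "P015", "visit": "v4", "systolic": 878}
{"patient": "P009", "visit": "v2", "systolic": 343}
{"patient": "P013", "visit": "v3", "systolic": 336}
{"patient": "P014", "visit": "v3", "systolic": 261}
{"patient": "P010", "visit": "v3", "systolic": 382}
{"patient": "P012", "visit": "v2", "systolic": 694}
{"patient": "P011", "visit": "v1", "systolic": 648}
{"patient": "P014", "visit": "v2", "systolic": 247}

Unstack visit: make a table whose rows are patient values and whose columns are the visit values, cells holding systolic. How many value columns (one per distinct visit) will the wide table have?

4 distinct visit values: v1, v2, v3, v4.

4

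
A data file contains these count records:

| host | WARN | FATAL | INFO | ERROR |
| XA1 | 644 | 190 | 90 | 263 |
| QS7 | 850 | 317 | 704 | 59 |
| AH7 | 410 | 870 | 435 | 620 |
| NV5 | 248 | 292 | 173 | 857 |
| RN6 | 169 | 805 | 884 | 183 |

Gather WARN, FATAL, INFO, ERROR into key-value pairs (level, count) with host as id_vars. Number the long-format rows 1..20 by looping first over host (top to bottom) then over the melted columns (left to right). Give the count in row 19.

20 rows total (5 × 4). Row 19: index ⌊(19-1)/4⌋ = 4 into host → RN6; (19-1) mod 4 = 2 into the melted columns → INFO.
So row 19 is (RN6, INFO, 884); count = 884.

884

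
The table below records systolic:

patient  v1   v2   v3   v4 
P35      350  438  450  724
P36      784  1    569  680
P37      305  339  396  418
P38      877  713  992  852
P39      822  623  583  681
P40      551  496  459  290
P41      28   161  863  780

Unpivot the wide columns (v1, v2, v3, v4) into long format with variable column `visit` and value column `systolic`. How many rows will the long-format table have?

7 patient values × 4 melted columns = 28 rows.

28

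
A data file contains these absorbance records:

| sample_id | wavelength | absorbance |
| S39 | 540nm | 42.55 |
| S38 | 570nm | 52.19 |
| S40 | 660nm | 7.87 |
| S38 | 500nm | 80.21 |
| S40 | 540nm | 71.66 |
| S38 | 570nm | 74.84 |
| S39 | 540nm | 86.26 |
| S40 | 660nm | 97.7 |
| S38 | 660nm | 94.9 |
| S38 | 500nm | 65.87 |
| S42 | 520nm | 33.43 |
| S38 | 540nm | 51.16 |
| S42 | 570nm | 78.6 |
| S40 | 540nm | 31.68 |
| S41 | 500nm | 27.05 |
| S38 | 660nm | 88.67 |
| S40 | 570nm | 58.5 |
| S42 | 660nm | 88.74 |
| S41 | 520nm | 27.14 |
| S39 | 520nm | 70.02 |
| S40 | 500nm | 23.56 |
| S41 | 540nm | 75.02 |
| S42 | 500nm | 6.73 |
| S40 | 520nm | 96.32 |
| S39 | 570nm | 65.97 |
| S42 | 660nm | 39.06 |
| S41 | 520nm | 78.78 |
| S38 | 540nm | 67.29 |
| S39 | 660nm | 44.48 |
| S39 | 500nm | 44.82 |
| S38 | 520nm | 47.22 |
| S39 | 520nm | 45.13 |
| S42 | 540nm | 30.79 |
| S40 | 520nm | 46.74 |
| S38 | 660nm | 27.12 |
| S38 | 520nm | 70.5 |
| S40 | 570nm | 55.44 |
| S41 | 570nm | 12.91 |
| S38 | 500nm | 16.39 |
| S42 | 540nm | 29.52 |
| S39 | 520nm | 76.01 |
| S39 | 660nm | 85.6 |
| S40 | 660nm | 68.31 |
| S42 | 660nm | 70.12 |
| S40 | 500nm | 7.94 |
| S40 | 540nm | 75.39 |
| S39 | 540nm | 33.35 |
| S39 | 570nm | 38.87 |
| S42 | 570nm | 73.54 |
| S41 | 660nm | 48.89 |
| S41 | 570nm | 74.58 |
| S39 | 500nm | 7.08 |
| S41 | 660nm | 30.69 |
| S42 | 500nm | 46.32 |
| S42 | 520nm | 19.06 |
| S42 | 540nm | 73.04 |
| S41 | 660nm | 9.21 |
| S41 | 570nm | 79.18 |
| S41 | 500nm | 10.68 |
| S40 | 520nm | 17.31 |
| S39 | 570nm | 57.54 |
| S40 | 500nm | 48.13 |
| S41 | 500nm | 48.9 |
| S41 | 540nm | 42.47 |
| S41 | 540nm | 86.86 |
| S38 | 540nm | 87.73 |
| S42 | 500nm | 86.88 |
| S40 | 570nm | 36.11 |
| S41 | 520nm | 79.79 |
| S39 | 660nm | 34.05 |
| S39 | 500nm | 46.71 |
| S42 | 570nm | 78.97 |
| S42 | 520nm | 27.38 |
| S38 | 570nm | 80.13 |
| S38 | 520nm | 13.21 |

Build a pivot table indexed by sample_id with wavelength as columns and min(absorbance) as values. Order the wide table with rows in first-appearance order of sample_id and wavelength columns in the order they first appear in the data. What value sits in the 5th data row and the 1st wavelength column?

42.47

With rows in first-appearance order of sample_id, row 5 is sample_id=S41. wavelength columns in first-appearance order: 540nm, 570nm, 660nm, 500nm, 520nm; column 1 is 540nm.
Long rows with sample_id=S41, wavelength=540nm: min(75.02, 42.47, 86.86) = 42.47.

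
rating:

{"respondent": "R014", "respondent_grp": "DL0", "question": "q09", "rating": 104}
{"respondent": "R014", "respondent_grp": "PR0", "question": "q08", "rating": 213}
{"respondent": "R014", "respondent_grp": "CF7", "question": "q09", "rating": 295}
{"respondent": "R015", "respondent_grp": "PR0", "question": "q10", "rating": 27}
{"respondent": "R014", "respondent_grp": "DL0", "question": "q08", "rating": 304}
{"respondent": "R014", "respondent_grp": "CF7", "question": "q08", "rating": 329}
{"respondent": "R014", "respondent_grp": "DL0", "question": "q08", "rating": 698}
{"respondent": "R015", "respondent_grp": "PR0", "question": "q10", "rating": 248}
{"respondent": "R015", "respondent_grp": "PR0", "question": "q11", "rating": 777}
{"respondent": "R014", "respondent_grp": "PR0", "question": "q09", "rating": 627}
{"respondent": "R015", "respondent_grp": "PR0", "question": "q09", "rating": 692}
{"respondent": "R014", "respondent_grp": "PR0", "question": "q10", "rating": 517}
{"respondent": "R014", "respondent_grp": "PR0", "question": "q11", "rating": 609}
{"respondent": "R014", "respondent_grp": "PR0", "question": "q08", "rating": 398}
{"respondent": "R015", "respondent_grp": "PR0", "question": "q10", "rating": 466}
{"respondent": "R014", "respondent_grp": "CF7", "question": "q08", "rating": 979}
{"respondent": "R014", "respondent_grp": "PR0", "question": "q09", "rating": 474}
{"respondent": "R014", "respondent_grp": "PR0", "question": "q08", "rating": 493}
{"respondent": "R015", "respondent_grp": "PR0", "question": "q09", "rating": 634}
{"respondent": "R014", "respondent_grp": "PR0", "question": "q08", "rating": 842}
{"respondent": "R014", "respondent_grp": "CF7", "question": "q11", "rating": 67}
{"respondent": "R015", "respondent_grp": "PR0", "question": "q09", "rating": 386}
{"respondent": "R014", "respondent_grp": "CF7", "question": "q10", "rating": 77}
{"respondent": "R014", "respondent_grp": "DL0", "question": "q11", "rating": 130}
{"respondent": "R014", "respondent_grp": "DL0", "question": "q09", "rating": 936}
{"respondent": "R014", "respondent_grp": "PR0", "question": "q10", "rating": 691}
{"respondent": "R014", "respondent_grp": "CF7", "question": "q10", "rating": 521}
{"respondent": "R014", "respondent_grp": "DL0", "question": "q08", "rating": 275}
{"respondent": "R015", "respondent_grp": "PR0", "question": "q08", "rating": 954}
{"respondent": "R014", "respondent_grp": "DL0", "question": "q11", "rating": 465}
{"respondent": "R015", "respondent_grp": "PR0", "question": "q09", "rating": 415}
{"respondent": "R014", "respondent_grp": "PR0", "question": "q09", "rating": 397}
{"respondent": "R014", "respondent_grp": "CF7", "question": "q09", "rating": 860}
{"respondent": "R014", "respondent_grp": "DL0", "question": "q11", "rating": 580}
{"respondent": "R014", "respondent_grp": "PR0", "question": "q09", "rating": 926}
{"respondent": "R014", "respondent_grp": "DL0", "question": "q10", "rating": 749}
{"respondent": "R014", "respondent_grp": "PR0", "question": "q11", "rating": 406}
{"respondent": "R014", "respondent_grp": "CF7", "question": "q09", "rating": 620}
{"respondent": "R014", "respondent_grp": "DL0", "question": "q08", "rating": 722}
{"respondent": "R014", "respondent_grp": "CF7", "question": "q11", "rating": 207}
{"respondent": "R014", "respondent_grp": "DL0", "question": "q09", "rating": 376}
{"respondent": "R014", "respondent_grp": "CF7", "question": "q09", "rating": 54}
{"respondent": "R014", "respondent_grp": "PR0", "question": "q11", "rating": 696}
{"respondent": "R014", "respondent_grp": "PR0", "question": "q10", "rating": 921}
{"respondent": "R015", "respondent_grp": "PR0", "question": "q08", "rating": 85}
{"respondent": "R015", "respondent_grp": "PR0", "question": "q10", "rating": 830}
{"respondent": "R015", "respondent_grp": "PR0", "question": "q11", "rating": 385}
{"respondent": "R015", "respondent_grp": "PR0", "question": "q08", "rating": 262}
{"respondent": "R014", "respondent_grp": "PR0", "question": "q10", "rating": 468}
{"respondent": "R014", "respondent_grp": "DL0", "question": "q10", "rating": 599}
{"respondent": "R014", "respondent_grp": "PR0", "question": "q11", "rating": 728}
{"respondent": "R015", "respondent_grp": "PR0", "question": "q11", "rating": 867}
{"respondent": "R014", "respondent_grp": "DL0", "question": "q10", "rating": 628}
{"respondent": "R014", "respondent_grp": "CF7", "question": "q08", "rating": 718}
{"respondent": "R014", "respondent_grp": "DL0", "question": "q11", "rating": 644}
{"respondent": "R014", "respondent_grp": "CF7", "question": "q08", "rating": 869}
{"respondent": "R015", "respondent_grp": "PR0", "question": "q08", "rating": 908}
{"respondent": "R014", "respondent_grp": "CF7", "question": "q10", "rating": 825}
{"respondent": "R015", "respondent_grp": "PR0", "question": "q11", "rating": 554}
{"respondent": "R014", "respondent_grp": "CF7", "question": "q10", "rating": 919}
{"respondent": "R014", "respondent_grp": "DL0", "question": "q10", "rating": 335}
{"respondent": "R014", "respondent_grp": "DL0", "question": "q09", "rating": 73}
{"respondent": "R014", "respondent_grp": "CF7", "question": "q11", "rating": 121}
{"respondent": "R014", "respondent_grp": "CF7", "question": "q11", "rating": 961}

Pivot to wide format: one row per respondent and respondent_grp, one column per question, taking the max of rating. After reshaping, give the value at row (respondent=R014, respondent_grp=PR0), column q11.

728

Rows with respondent=R014, respondent_grp=PR0 and question=q11: rating values are 609, 406, 696, 728.
max(609, 406, 696, 728) = 728.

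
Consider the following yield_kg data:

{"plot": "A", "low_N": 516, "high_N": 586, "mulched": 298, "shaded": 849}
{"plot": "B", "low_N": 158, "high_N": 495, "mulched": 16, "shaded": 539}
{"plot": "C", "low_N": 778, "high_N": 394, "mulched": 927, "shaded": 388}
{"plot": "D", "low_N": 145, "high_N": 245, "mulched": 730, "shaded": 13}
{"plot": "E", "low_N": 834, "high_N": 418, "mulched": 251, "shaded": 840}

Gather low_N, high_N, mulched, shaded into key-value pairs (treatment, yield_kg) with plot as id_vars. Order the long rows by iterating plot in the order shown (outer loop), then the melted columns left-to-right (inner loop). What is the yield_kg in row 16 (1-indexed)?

13

20 rows total (5 × 4). Row 16: index ⌊(16-1)/4⌋ = 3 into plot → D; (16-1) mod 4 = 3 into the melted columns → shaded.
So row 16 is (D, shaded, 13); yield_kg = 13.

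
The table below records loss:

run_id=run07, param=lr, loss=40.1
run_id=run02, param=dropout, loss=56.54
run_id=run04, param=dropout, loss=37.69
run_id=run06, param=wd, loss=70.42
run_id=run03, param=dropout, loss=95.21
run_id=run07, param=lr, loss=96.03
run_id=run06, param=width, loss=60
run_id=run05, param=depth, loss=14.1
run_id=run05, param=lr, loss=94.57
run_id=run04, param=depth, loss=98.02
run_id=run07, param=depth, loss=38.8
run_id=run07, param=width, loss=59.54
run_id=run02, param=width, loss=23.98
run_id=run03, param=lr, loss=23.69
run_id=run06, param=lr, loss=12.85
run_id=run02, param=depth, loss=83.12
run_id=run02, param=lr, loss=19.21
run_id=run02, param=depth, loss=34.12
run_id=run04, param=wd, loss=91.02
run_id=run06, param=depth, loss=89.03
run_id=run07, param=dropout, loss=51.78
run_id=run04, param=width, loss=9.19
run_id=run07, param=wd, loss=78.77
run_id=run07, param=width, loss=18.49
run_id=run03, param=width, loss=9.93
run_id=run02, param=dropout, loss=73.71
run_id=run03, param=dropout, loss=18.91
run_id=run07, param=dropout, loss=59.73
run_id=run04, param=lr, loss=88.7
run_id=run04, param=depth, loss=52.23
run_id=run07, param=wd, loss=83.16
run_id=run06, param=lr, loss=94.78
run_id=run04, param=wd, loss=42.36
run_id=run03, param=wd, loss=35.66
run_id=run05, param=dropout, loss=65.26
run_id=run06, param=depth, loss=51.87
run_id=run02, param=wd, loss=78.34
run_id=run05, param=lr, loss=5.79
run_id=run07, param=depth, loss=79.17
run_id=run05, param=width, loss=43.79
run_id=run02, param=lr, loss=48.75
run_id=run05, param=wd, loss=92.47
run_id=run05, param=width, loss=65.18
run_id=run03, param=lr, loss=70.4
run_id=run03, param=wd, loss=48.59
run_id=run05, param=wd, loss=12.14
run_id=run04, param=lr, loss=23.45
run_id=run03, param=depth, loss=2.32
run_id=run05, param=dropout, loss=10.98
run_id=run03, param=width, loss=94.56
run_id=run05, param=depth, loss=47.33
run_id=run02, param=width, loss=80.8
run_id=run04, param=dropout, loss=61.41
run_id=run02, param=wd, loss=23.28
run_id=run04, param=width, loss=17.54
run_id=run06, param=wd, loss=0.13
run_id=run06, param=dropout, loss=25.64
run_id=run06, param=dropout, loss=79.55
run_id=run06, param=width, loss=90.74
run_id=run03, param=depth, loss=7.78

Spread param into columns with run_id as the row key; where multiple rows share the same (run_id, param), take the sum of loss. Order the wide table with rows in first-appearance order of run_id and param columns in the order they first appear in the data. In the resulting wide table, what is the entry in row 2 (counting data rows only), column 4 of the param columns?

With rows in first-appearance order of run_id, row 2 is run_id=run02. param columns in first-appearance order: lr, dropout, wd, width, depth; column 4 is width.
Long rows with run_id=run02, param=width: 23.98 + 80.8 = 104.78.

104.78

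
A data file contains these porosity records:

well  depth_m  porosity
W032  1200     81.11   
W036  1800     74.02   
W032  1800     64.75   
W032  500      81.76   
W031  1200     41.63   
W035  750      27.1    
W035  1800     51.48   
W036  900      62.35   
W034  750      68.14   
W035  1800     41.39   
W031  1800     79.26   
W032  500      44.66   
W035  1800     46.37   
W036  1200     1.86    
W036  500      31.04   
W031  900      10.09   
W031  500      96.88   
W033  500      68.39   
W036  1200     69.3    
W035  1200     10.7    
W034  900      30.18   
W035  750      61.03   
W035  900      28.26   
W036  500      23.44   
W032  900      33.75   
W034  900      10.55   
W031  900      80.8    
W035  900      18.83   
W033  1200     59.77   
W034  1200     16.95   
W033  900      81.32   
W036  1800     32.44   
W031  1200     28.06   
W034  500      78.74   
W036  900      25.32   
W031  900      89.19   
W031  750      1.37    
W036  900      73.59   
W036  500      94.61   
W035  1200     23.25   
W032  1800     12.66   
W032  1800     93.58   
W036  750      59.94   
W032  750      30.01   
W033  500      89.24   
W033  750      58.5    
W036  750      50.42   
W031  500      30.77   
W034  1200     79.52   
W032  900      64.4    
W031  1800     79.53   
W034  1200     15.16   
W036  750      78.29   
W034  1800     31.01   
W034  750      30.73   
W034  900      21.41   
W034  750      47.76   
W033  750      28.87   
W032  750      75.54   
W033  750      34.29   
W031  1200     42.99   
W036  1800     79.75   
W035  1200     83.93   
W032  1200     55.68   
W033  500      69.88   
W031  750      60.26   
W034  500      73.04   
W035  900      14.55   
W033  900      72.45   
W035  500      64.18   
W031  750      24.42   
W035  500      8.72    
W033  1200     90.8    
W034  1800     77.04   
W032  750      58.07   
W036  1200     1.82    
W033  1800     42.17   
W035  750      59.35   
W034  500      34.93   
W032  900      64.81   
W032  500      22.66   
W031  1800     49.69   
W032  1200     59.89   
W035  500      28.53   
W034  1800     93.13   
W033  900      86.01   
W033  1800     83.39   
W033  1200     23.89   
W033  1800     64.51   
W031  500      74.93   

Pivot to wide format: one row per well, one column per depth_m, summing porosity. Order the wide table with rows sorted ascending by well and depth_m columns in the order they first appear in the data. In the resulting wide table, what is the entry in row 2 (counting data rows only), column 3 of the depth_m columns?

With rows sorted ascending by well, row 2 is well=W032. depth_m columns in first-appearance order: 1200, 1800, 500, 750, 900; column 3 is 500.
Long rows with well=W032, depth_m=500: 81.76 + 44.66 + 22.66 = 149.08.

149.08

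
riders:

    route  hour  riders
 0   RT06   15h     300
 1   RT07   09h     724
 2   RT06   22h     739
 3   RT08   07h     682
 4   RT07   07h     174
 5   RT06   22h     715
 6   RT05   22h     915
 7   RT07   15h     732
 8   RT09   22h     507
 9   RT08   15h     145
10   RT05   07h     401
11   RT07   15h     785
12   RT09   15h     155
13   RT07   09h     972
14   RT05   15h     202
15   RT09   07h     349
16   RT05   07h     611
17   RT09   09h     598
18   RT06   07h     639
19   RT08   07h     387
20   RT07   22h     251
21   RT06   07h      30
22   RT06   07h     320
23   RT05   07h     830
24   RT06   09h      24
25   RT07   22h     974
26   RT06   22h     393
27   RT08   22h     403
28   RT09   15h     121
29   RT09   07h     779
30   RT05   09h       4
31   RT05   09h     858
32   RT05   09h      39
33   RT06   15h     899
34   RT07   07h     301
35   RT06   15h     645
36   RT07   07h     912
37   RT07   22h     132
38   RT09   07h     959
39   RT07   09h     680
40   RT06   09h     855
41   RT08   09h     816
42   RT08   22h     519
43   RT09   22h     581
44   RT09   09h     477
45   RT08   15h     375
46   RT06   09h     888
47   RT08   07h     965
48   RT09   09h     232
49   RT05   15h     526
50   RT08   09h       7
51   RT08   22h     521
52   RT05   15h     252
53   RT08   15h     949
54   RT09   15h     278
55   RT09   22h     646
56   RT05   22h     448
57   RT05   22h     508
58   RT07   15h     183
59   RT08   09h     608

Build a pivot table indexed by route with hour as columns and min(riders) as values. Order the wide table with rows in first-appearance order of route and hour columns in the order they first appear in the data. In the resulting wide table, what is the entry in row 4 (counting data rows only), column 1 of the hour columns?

202

With rows in first-appearance order of route, row 4 is route=RT05. hour columns in first-appearance order: 15h, 09h, 22h, 07h; column 1 is 15h.
Long rows with route=RT05, hour=15h: min(202, 526, 252) = 202.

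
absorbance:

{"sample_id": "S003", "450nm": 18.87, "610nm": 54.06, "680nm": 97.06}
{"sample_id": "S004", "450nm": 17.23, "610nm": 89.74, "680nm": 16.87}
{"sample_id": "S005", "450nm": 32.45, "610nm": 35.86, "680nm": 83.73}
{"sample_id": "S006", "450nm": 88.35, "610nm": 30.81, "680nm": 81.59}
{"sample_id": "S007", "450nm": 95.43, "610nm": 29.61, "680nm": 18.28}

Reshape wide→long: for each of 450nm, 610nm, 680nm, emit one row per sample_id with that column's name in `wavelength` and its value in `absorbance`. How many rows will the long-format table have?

5 sample_id values × 3 melted columns = 15 rows.

15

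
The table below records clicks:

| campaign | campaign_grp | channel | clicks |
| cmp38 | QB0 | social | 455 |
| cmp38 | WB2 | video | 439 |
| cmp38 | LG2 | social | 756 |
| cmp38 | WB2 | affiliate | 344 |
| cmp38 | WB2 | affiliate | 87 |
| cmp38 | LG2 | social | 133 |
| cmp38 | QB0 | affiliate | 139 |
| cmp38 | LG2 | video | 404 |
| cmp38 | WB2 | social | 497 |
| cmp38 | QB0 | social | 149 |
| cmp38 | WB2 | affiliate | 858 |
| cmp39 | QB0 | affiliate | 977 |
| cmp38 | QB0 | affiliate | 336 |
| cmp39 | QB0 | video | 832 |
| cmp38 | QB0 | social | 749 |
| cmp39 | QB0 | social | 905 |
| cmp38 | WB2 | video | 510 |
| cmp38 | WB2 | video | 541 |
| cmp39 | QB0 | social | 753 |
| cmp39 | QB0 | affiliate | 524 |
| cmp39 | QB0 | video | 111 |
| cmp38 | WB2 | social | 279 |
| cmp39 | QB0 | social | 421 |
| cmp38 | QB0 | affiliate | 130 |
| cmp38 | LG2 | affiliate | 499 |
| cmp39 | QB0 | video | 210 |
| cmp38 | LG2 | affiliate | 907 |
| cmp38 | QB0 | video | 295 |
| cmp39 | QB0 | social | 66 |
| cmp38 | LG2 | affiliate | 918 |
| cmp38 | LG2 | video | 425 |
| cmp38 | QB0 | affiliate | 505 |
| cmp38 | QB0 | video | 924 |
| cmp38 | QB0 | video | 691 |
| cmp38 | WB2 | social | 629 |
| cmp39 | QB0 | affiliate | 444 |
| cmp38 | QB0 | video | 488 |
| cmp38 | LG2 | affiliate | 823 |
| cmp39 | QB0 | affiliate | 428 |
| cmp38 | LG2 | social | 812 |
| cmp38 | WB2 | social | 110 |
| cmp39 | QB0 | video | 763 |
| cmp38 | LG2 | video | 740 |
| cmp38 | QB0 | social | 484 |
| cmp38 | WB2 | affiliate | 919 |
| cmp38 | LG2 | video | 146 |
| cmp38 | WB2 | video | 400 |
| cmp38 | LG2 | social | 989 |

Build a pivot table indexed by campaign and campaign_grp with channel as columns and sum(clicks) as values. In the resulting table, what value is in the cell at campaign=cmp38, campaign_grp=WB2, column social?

Rows with campaign=cmp38, campaign_grp=WB2 and channel=social: clicks values are 497, 279, 629, 110.
497 + 279 + 629 + 110 = 1515.

1515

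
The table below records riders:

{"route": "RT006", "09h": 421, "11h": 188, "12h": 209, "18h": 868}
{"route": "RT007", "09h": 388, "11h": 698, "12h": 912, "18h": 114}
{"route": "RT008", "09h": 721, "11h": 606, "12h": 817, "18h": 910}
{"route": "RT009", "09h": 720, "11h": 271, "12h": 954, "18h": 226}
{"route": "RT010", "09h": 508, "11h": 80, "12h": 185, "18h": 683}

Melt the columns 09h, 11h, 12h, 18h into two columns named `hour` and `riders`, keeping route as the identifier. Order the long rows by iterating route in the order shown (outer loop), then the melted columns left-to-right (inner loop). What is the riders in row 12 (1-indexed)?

910

20 rows total (5 × 4). Row 12: index ⌊(12-1)/4⌋ = 2 into route → RT008; (12-1) mod 4 = 3 into the melted columns → 18h.
So row 12 is (RT008, 18h, 910); riders = 910.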